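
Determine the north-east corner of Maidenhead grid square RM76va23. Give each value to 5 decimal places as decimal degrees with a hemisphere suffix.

36.01667° N, 175.77500° E

Field R=17, M=12: +17·20° lon, +12·10° lat → SW at lon 160°, lat 30°.
Square 7, 6: +7·2° lon, +6·1° lat → SW at lon 174°, lat 36°.
Subsquare v=21, a=0: +21·0.0833333° lon, +0·0.0416667° lat → SW at lon 175.75°, lat 36°.
Extended square 2, 3: +2·0.00833333° lon, +3·0.00416667° lat → SW at lon 175.767°, lat 36.0125°.
Cell spans 0.00833333° lon × 0.00416667° lat. NE corner is SW corner plus one full cell.
latitude 36.01667° N, longitude 175.77500° E.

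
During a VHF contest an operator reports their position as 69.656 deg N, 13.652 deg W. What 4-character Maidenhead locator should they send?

Offset from 180°W / 90°S: lon 166.35°, lat 159.66°.
Field: 166.35/20 → 8 → I, 159.66/10 → 15 → P; chars IP.
Square: 6.35/2 → 3, 9.66/1 → 9; chars 39.

IP39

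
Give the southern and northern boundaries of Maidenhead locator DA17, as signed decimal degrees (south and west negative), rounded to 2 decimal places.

Field D=3, A=0: +3·20° lon, +0·10° lat → SW at lon -120°, lat -90°.
Square 1, 7: +1·2° lon, +7·1° lat → SW at lon -118°, lat -83°.
Cell spans 2° lon × 1° lat.
south -83.00, north -82.00.

-83.00, -82.00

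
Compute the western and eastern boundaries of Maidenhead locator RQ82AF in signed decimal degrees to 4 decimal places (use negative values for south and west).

176.0000, 176.0833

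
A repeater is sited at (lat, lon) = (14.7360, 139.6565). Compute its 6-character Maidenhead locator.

Add 180° to longitude and 90° to latitude: 319.6565, 104.7360.
Field (20°×10°, letters A–R): 319.6565/20 → 15 → P, 104.7360/10 → 10 → K; chars PK.
Square (2°×1°, digits 0–9): 19.6565/2 → 9, 4.7360/1 → 4; chars 94.
Subsquare (5′×2.5′, letters a–x): 1.6565/0.0833333 → 19 → t, 0.7360/0.0416667 → 17 → r; chars tr.

PK94tr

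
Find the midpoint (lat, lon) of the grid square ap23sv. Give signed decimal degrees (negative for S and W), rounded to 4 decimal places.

63.8958, -174.4583

Field A=0, P=15: +0·20° lon, +15·10° lat → SW at lon -180°, lat 60°.
Square 2, 3: +2·2° lon, +3·1° lat → SW at lon -176°, lat 63°.
Subsquare s=18, v=21: +18·0.0833333° lon, +21·0.0416667° lat → SW at lon -174.5°, lat 63.875°.
Cell spans 0.0833333° lon × 0.0416667° lat. Centre is SW corner plus half of each.
latitude 63.8958, longitude -174.4583.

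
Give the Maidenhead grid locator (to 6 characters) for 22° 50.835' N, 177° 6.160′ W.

AL12ku

Add 180° to longitude and 90° to latitude: 2.8973, 112.8473.
Field (20°×10°, letters A–R): lon ⌊2.8973/20⌋ = 0 → A; lat ⌊112.8473/10⌋ = 11 → L.
Square (2°×1°, digits 0–9): lon ⌊2.8973/2⌋ = 1; lat ⌊2.8473/1⌋ = 2.
Subsquare (5′×2.5′, letters a–x): lon ⌊0.8973/0.0833333⌋ = 10 → k; lat ⌊0.8473/0.0416667⌋ = 20 → u.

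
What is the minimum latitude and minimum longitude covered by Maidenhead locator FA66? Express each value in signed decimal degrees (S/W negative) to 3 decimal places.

Field F=5, A=0: +5·20° lon, +0·10° lat → SW at lon -80°, lat -90°.
Square 6, 6: +6·2° lon, +6·1° lat → SW at lon -68°, lat -84°.
latitude -84.000, longitude -68.000.

-84.000, -68.000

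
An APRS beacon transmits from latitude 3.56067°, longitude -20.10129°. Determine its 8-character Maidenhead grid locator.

HJ93wn74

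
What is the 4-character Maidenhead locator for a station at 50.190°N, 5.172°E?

Shift to the Maidenhead origin (180°W, 90°S): lon 185.17, lat 140.19.
Field: 185.17/20 → 9 → J, 140.19/10 → 14 → O; chars JO.
Square: 5.17/2 → 2, 0.19/1 → 0; chars 20.

JO20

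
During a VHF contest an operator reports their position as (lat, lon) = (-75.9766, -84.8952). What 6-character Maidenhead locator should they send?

EB74na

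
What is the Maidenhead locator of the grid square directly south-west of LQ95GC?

LQ95fb

Longitude subsquare g = 6; −1 → 5 = f.
Latitude subsquare c = 2; −1 → 1 = b.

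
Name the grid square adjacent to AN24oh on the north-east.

AN24pi

Longitude subsquare o = 14; +1 → 15 = p.
Latitude subsquare h = 7; +1 → 8 = i.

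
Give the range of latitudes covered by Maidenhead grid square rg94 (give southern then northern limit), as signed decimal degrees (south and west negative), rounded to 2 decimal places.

-26.00, -25.00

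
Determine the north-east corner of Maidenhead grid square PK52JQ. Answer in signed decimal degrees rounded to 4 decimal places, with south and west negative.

Field P=15, K=10: +15·20° lon, +10·10° lat → SW at lon 120°, lat 10°.
Square 5, 2: +5·2° lon, +2·1° lat → SW at lon 130°, lat 12°.
Subsquare j=9, q=16: +9·0.0833333° lon, +16·0.0416667° lat → SW at lon 130.75°, lat 12.6667°.
Cell spans 0.0833333° lon × 0.0416667° lat. NE corner is SW corner plus one full cell.
latitude 12.7083, longitude 130.8333.

12.7083, 130.8333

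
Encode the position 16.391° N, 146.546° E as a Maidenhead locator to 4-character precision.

QK36

Shift to the Maidenhead origin (180°W, 90°S): lon 326.55, lat 106.39.
Field: 326.55/20 → 16 → Q, 106.39/10 → 10 → K; chars QK.
Square: 6.55/2 → 3, 6.39/1 → 6; chars 36.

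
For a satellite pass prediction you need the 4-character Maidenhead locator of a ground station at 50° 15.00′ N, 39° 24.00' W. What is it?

HO00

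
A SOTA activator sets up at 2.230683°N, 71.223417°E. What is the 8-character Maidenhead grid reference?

Shift to the Maidenhead origin (180°W, 90°S): lon 251.22342, lat 92.23068.
Field: 251.22342/20 → 12 → M, 92.23068/10 → 9 → J; chars MJ.
Square: 11.22342/2 → 5, 2.23068/1 → 2; chars 52.
Subsquare: 1.22342/0.0833333 → 14 → o, 0.23068/0.0416667 → 5 → f; chars of.
Extended square: 0.05675/0.00833333 → 6, 0.02235/0.00416667 → 5; chars 65.

MJ52of65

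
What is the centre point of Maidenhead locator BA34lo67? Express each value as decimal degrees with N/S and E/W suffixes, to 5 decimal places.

85.38542° S, 153.02917° W

Field B=1, A=0: +1·20° lon, +0·10° lat → SW at lon -160°, lat -90°.
Square 3, 4: +3·2° lon, +4·1° lat → SW at lon -154°, lat -86°.
Subsquare l=11, o=14: +11·0.0833333° lon, +14·0.0416667° lat → SW at lon -153.083°, lat -85.4167°.
Extended square 6, 7: +6·0.00833333° lon, +7·0.00416667° lat → SW at lon -153.033°, lat -85.3875°.
Cell spans 0.00833333° lon × 0.00416667° lat. Centre is SW corner plus half of each.
latitude 85.38542° S, longitude 153.02917° W.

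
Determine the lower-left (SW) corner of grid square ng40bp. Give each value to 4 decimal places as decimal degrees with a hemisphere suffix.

Field N=13, G=6: +13·20° lon, +6·10° lat → SW at lon 80°, lat -30°.
Square 4, 0: +4·2° lon, +0·1° lat → SW at lon 88°, lat -30°.
Subsquare b=1, p=15: +1·0.0833333° lon, +15·0.0416667° lat → SW at lon 88.0833°, lat -29.375°.
latitude 29.3750° S, longitude 88.0833° E.

29.3750° S, 88.0833° E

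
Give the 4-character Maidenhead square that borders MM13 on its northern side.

MM14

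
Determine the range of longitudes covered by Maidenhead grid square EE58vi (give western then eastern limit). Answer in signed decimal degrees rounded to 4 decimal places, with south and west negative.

-88.2500, -88.1667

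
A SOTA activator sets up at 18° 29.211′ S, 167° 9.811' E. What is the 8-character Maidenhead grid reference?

RH31nm93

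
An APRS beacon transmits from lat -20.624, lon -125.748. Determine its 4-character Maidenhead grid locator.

Offset from 180°W / 90°S: lon 54.25°, lat 69.38°.
Field: lon ⌊54.25/20⌋ = 2 → C; lat ⌊69.38/10⌋ = 6 → G.
Square: lon ⌊14.25/2⌋ = 7; lat ⌊9.38/1⌋ = 9.

CG79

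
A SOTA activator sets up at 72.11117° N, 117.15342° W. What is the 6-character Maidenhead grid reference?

DQ12kc

Shift to the Maidenhead origin (180°W, 90°S): lon 62.8466, lat 162.1112.
Field (20°×10°, letters A–R): lon ⌊62.8466/20⌋ = 3 → D; lat ⌊162.1112/10⌋ = 16 → Q.
Square (2°×1°, digits 0–9): lon ⌊2.8466/2⌋ = 1; lat ⌊2.1112/1⌋ = 2.
Subsquare (5′×2.5′, letters a–x): lon ⌊0.8466/0.0833333⌋ = 10 → k; lat ⌊0.1112/0.0416667⌋ = 2 → c.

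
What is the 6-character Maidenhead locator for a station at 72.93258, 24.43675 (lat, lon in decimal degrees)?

Add 180° to longitude and 90° to latitude: 204.4367, 162.9326.
Field: lon ⌊204.4367/20⌋ = 10 → K; lat ⌊162.9326/10⌋ = 16 → Q.
Square: lon ⌊4.4367/2⌋ = 2; lat ⌊2.9326/1⌋ = 2.
Subsquare: lon ⌊0.4367/0.0833333⌋ = 5 → f; lat ⌊0.9326/0.0416667⌋ = 22 → w.

KQ22fw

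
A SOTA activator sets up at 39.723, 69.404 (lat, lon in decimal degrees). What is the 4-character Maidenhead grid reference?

MM49

Add 180° to longitude and 90° to latitude: 249.40, 129.72.
Field (20°×10°, letters A–R): lon ⌊249.40/20⌋ = 12 → M; lat ⌊129.72/10⌋ = 12 → M.
Square (2°×1°, digits 0–9): lon ⌊9.40/2⌋ = 4; lat ⌊9.72/1⌋ = 9.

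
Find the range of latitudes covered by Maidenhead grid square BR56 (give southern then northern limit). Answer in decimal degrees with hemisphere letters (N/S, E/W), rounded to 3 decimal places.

86.000° N, 87.000° N

Field B=1, R=17: +1·20° lon, +17·10° lat → SW at lon -160°, lat 80°.
Square 5, 6: +5·2° lon, +6·1° lat → SW at lon -150°, lat 86°.
Cell spans 2° lon × 1° lat.
south 86.000° N, north 87.000° N.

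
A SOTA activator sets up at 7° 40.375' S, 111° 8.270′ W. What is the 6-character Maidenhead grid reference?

DI42kh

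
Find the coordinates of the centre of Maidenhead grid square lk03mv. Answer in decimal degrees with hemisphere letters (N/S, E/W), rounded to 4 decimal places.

13.8958° N, 41.0417° E

Field L=11, K=10: +11·20° lon, +10·10° lat → SW at lon 40°, lat 10°.
Square 0, 3: +0·2° lon, +3·1° lat → SW at lon 40°, lat 13°.
Subsquare m=12, v=21: +12·0.0833333° lon, +21·0.0416667° lat → SW at lon 41°, lat 13.875°.
Cell spans 0.0833333° lon × 0.0416667° lat. Centre is SW corner plus half of each.
latitude 13.8958° N, longitude 41.0417° E.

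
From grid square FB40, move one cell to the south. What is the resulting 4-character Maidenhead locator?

FA49

Latitude square 0; −1 → -1, wraps to 9, carry into field.
Latitude field B = 1; −1 → 0 = A.
The longitude characters are unchanged.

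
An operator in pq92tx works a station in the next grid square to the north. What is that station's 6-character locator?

PQ93ta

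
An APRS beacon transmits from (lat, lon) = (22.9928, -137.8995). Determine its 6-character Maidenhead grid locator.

CL12bx

Offset from 180°W / 90°S: lon 42.1005°, lat 112.9928°.
Field: lon ⌊42.1005/20⌋ = 2 → C; lat ⌊112.9928/10⌋ = 11 → L.
Square: lon ⌊2.1005/2⌋ = 1; lat ⌊2.9928/1⌋ = 2.
Subsquare: lon ⌊0.1005/0.0833333⌋ = 1 → b; lat ⌊0.9928/0.0416667⌋ = 23 → x.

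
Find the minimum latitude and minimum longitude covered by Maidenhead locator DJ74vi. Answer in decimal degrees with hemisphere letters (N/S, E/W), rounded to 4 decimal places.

Field D=3, J=9: +3·20° lon, +9·10° lat → SW at lon -120°, lat 0°.
Square 7, 4: +7·2° lon, +4·1° lat → SW at lon -106°, lat 4°.
Subsquare v=21, i=8: +21·0.0833333° lon, +8·0.0416667° lat → SW at lon -104.25°, lat 4.33333°.
latitude 4.3333° N, longitude 104.2500° W.

4.3333° N, 104.2500° W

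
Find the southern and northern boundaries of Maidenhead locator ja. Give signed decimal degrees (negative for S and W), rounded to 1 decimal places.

-90.0, -80.0

Field J=9, A=0: +9·20° lon, +0·10° lat → SW at lon 0°, lat -90°.
Cell spans 20° lon × 10° lat.
south -90.0, north -80.0.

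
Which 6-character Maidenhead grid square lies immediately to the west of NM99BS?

Longitude subsquare b = 1; −1 → 0 = a.
The latitude characters are unchanged.

NM99as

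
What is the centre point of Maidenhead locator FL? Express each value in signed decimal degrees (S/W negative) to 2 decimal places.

25.00, -70.00

Field F=5, L=11: +5·20° lon, +11·10° lat → SW at lon -80°, lat 20°.
Cell spans 20° lon × 10° lat. Centre is SW corner plus half of each.
latitude 25.00, longitude -70.00.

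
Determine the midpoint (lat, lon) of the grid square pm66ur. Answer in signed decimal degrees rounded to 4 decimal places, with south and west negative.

Field P=15, M=12: +15·20° lon, +12·10° lat → SW at lon 120°, lat 30°.
Square 6, 6: +6·2° lon, +6·1° lat → SW at lon 132°, lat 36°.
Subsquare u=20, r=17: +20·0.0833333° lon, +17·0.0416667° lat → SW at lon 133.667°, lat 36.7083°.
Cell spans 0.0833333° lon × 0.0416667° lat. Centre is SW corner plus half of each.
latitude 36.7292, longitude 133.7083.

36.7292, 133.7083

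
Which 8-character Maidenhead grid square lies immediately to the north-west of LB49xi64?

LB49xi55

Longitude extended square 6; −1 → 5.
Latitude extended square 4; +1 → 5.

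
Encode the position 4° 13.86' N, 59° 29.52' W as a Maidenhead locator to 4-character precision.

GJ04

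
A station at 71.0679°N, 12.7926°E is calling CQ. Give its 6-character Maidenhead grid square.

JQ61jb

Offset from 180°W / 90°S: lon 192.7926°, lat 161.0679°.
Field: lon ⌊192.7926/20⌋ = 9 → J; lat ⌊161.0679/10⌋ = 16 → Q.
Square: lon ⌊12.7926/2⌋ = 6; lat ⌊1.0679/1⌋ = 1.
Subsquare: lon ⌊0.7926/0.0833333⌋ = 9 → j; lat ⌊0.0679/0.0416667⌋ = 1 → b.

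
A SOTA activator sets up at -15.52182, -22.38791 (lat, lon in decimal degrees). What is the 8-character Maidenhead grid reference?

HH84tl34

Shift to the Maidenhead origin (180°W, 90°S): lon 157.61209, lat 74.47818.
Field (20°×10°, letters A–R): lon ⌊157.61209/20⌋ = 7 → H; lat ⌊74.47818/10⌋ = 7 → H.
Square (2°×1°, digits 0–9): lon ⌊17.61209/2⌋ = 8; lat ⌊4.47818/1⌋ = 4.
Subsquare (5′×2.5′, letters a–x): lon ⌊1.61209/0.0833333⌋ = 19 → t; lat ⌊0.47818/0.0416667⌋ = 11 → l.
Extended square (30″×15″, digits 0–9): lon ⌊0.02876/0.00833333⌋ = 3; lat ⌊0.01985/0.00416667⌋ = 4.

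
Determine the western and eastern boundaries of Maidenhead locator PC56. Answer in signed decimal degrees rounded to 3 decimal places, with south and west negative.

Field P=15, C=2: +15·20° lon, +2·10° lat → SW at lon 120°, lat -70°.
Square 5, 6: +5·2° lon, +6·1° lat → SW at lon 130°, lat -64°.
Cell spans 2° lon × 1° lat.
west 130.000, east 132.000.

130.000, 132.000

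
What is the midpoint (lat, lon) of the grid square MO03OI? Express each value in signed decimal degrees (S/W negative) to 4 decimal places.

Field M=12, O=14: +12·20° lon, +14·10° lat → SW at lon 60°, lat 50°.
Square 0, 3: +0·2° lon, +3·1° lat → SW at lon 60°, lat 53°.
Subsquare o=14, i=8: +14·0.0833333° lon, +8·0.0416667° lat → SW at lon 61.1667°, lat 53.3333°.
Cell spans 0.0833333° lon × 0.0416667° lat. Centre is SW corner plus half of each.
latitude 53.3542, longitude 61.2083.

53.3542, 61.2083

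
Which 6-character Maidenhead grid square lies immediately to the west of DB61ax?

Longitude subsquare a = 0; −1 → -1, wraps to 23 = x, carry into square.
Longitude square 6; −1 → 5.
The latitude characters are unchanged.

DB51xx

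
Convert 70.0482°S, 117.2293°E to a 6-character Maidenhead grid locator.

Add 180° to longitude and 90° to latitude: 297.2293, 19.9518.
Field: lon ⌊297.2293/20⌋ = 14 → O; lat ⌊19.9518/10⌋ = 1 → B.
Square: lon ⌊17.2293/2⌋ = 8; lat ⌊9.9518/1⌋ = 9.
Subsquare: lon ⌊1.2293/0.0833333⌋ = 14 → o; lat ⌊0.9518/0.0416667⌋ = 22 → w.

OB89ow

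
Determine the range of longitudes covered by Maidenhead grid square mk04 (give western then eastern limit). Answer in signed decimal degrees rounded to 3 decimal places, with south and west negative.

Field M=12, K=10: +12·20° lon, +10·10° lat → SW at lon 60°, lat 10°.
Square 0, 4: +0·2° lon, +4·1° lat → SW at lon 60°, lat 14°.
Cell spans 2° lon × 1° lat.
west 60.000, east 62.000.

60.000, 62.000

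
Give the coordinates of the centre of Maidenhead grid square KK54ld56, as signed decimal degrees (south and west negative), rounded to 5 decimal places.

Field K=10, K=10: +10·20° lon, +10·10° lat → SW at lon 20°, lat 10°.
Square 5, 4: +5·2° lon, +4·1° lat → SW at lon 30°, lat 14°.
Subsquare l=11, d=3: +11·0.0833333° lon, +3·0.0416667° lat → SW at lon 30.9167°, lat 14.125°.
Extended square 5, 6: +5·0.00833333° lon, +6·0.00416667° lat → SW at lon 30.9583°, lat 14.15°.
Cell spans 0.00833333° lon × 0.00416667° lat. Centre is SW corner plus half of each.
latitude 14.15208, longitude 30.96250.

14.15208, 30.96250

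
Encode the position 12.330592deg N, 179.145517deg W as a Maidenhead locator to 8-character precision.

AK02kh29

Add 180° to longitude and 90° to latitude: 0.85448, 102.33059.
Field: lon ⌊0.85448/20⌋ = 0 → A; lat ⌊102.33059/10⌋ = 10 → K.
Square: lon ⌊0.85448/2⌋ = 0; lat ⌊2.33059/1⌋ = 2.
Subsquare: lon ⌊0.85448/0.0833333⌋ = 10 → k; lat ⌊0.33059/0.0416667⌋ = 7 → h.
Extended square: lon ⌊0.02115/0.00833333⌋ = 2; lat ⌊0.03893/0.00416667⌋ = 9.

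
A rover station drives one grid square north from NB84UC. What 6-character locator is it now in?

Latitude subsquare c = 2; +1 → 3 = d.
The longitude characters are unchanged.

NB84ud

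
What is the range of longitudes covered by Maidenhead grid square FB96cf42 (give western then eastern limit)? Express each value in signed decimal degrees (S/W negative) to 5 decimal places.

Field F=5, B=1: +5·20° lon, +1·10° lat → SW at lon -80°, lat -80°.
Square 9, 6: +9·2° lon, +6·1° lat → SW at lon -62°, lat -74°.
Subsquare c=2, f=5: +2·0.0833333° lon, +5·0.0416667° lat → SW at lon -61.8333°, lat -73.7917°.
Extended square 4, 2: +4·0.00833333° lon, +2·0.00416667° lat → SW at lon -61.8°, lat -73.7833°.
Cell spans 0.00833333° lon × 0.00416667° lat.
west -61.80000, east -61.79167.

-61.80000, -61.79167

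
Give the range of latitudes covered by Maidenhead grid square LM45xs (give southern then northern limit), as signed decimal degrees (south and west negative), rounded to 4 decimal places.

35.7500, 35.7917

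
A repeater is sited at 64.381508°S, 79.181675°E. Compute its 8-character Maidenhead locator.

MC95oo18

Offset from 180°W / 90°S: lon 259.18167°, lat 25.61849°.
Field: lon ⌊259.18167/20⌋ = 12 → M; lat ⌊25.61849/10⌋ = 2 → C.
Square: lon ⌊19.18167/2⌋ = 9; lat ⌊5.61849/1⌋ = 5.
Subsquare: lon ⌊1.18167/0.0833333⌋ = 14 → o; lat ⌊0.61849/0.0416667⌋ = 14 → o.
Extended square: lon ⌊0.01501/0.00833333⌋ = 1; lat ⌊0.03516/0.00416667⌋ = 8.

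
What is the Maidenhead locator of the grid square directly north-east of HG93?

IG04

Longitude square 9; +1 → 10, wraps to 0, carry into field.
Longitude field H = 7; +1 → 8 = I.
Latitude square 3; +1 → 4.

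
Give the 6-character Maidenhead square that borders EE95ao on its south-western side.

EE85xn

Longitude subsquare a = 0; −1 → -1, wraps to 23 = x, carry into square.
Longitude square 9; −1 → 8.
Latitude subsquare o = 14; −1 → 13 = n.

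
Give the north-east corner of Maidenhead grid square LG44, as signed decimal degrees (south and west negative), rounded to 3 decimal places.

Field L=11, G=6: +11·20° lon, +6·10° lat → SW at lon 40°, lat -30°.
Square 4, 4: +4·2° lon, +4·1° lat → SW at lon 48°, lat -26°.
Cell spans 2° lon × 1° lat. NE corner is SW corner plus one full cell.
latitude -25.000, longitude 50.000.

-25.000, 50.000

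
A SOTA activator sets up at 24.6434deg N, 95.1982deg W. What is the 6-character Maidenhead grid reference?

EL24jp

Add 180° to longitude and 90° to latitude: 84.8018, 114.6434.
Field (20°×10°, letters A–R): lon ⌊84.8018/20⌋ = 4 → E; lat ⌊114.6434/10⌋ = 11 → L.
Square (2°×1°, digits 0–9): lon ⌊4.8018/2⌋ = 2; lat ⌊4.6434/1⌋ = 4.
Subsquare (5′×2.5′, letters a–x): lon ⌊0.8018/0.0833333⌋ = 9 → j; lat ⌊0.6434/0.0416667⌋ = 15 → p.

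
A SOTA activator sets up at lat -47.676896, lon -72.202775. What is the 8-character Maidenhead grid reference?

Shift to the Maidenhead origin (180°W, 90°S): lon 107.79722, lat 42.32310.
Field: 107.79722/20 → 5 → F, 42.32310/10 → 4 → E; chars FE.
Square: 7.79722/2 → 3, 2.32310/1 → 2; chars 32.
Subsquare: 1.79722/0.0833333 → 21 → v, 0.32310/0.0416667 → 7 → h; chars vh.
Extended square: 0.04722/0.00833333 → 5, 0.03144/0.00416667 → 7; chars 57.

FE32vh57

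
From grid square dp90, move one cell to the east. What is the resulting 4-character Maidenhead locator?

Longitude square 9; +1 → 10, wraps to 0, carry into field.
Longitude field D = 3; +1 → 4 = E.
The latitude characters are unchanged.

EP00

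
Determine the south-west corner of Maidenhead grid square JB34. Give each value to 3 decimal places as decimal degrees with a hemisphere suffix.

76.000° S, 6.000° E

Field J=9, B=1: +9·20° lon, +1·10° lat → SW at lon 0°, lat -80°.
Square 3, 4: +3·2° lon, +4·1° lat → SW at lon 6°, lat -76°.
latitude 76.000° S, longitude 6.000° E.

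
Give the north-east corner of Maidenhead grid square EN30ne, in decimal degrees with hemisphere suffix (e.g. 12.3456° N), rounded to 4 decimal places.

40.2083° N, 92.8333° W

Field E=4, N=13: +4·20° lon, +13·10° lat → SW at lon -100°, lat 40°.
Square 3, 0: +3·2° lon, +0·1° lat → SW at lon -94°, lat 40°.
Subsquare n=13, e=4: +13·0.0833333° lon, +4·0.0416667° lat → SW at lon -92.9167°, lat 40.1667°.
Cell spans 0.0833333° lon × 0.0416667° lat. NE corner is SW corner plus one full cell.
latitude 40.2083° N, longitude 92.8333° W.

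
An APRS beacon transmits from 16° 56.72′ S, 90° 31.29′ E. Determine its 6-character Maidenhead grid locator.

Shift to the Maidenhead origin (180°W, 90°S): lon 270.5215, lat 73.0547.
Field: 270.5215/20 → 13 → N, 73.0547/10 → 7 → H; chars NH.
Square: 10.5215/2 → 5, 3.0547/1 → 3; chars 53.
Subsquare: 0.5215/0.0833333 → 6 → g, 0.0547/0.0416667 → 1 → b; chars gb.

NH53gb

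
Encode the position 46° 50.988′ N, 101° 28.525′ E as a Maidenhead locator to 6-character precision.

ON06ru

Shift to the Maidenhead origin (180°W, 90°S): lon 281.4754, lat 136.8498.
Field: 281.4754/20 → 14 → O, 136.8498/10 → 13 → N; chars ON.
Square: 1.4754/2 → 0, 6.8498/1 → 6; chars 06.
Subsquare: 1.4754/0.0833333 → 17 → r, 0.8498/0.0416667 → 20 → u; chars ru.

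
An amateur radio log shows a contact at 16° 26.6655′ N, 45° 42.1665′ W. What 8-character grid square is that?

GK76dk56

Add 180° to longitude and 90° to latitude: 134.29722, 106.44442.
Field: lon ⌊134.29722/20⌋ = 6 → G; lat ⌊106.44442/10⌋ = 10 → K.
Square: lon ⌊14.29722/2⌋ = 7; lat ⌊6.44442/1⌋ = 6.
Subsquare: lon ⌊0.29722/0.0833333⌋ = 3 → d; lat ⌊0.44442/0.0416667⌋ = 10 → k.
Extended square: lon ⌊0.04722/0.00833333⌋ = 5; lat ⌊0.02776/0.00416667⌋ = 6.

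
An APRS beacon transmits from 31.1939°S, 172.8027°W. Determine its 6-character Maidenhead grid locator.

Shift to the Maidenhead origin (180°W, 90°S): lon 7.1973, lat 58.8061.
Field: 7.1973/20 → 0 → A, 58.8061/10 → 5 → F; chars AF.
Square: 7.1973/2 → 3, 8.8061/1 → 8; chars 38.
Subsquare: 1.1973/0.0833333 → 14 → o, 0.8061/0.0416667 → 19 → t; chars ot.

AF38ot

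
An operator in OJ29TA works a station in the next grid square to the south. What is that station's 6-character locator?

OJ28tx

Latitude subsquare a = 0; −1 → -1, wraps to 23 = x, carry into square.
Latitude square 9; −1 → 8.
The longitude characters are unchanged.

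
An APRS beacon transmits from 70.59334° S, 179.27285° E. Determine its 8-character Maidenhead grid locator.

Shift to the Maidenhead origin (180°W, 90°S): lon 359.27285, lat 19.40666.
Field (20°×10°, letters A–R): lon ⌊359.27285/20⌋ = 17 → R; lat ⌊19.40666/10⌋ = 1 → B.
Square (2°×1°, digits 0–9): lon ⌊19.27285/2⌋ = 9; lat ⌊9.40666/1⌋ = 9.
Subsquare (5′×2.5′, letters a–x): lon ⌊1.27285/0.0833333⌋ = 15 → p; lat ⌊0.40666/0.0416667⌋ = 9 → j.
Extended square (30″×15″, digits 0–9): lon ⌊0.02285/0.00833333⌋ = 2; lat ⌊0.03166/0.00416667⌋ = 7.

RB99pj27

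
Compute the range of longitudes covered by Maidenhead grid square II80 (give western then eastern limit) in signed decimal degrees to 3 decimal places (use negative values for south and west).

Field I=8, I=8: +8·20° lon, +8·10° lat → SW at lon -20°, lat -10°.
Square 8, 0: +8·2° lon, +0·1° lat → SW at lon -4°, lat -10°.
Cell spans 2° lon × 1° lat.
west -4.000, east -2.000.

-4.000, -2.000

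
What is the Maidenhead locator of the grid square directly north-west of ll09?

KM90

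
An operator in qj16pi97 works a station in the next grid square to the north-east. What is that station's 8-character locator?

Longitude extended square 9; +1 → 10, wraps to 0, carry into subsquare.
Longitude subsquare p = 15; +1 → 16 = q.
Latitude extended square 7; +1 → 8.

QJ16qi08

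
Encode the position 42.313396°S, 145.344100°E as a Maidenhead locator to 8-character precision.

QE27qq14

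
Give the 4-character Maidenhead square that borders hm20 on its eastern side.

HM30

Longitude square 2; +1 → 3.
The latitude characters are unchanged.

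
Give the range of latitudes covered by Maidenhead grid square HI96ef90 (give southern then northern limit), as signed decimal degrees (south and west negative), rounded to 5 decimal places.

Field H=7, I=8: +7·20° lon, +8·10° lat → SW at lon -40°, lat -10°.
Square 9, 6: +9·2° lon, +6·1° lat → SW at lon -22°, lat -4°.
Subsquare e=4, f=5: +4·0.0833333° lon, +5·0.0416667° lat → SW at lon -21.6667°, lat -3.79167°.
Extended square 9, 0: +9·0.00833333° lon, +0·0.00416667° lat → SW at lon -21.5917°, lat -3.79167°.
Cell spans 0.00833333° lon × 0.00416667° lat.
south -3.79167, north -3.78750.

-3.79167, -3.78750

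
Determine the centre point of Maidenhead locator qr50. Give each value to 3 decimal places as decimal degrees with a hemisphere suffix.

Field Q=16, R=17: +16·20° lon, +17·10° lat → SW at lon 140°, lat 80°.
Square 5, 0: +5·2° lon, +0·1° lat → SW at lon 150°, lat 80°.
Cell spans 2° lon × 1° lat. Centre is SW corner plus half of each.
latitude 80.500° N, longitude 151.000° E.

80.500° N, 151.000° E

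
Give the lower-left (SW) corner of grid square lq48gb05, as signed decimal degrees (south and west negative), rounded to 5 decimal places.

Field L=11, Q=16: +11·20° lon, +16·10° lat → SW at lon 40°, lat 70°.
Square 4, 8: +4·2° lon, +8·1° lat → SW at lon 48°, lat 78°.
Subsquare g=6, b=1: +6·0.0833333° lon, +1·0.0416667° lat → SW at lon 48.5°, lat 78.0417°.
Extended square 0, 5: +0·0.00833333° lon, +5·0.00416667° lat → SW at lon 48.5°, lat 78.0625°.
latitude 78.06250, longitude 48.50000.

78.06250, 48.50000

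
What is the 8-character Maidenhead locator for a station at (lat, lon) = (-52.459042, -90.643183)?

Add 180° to longitude and 90° to latitude: 89.35682, 37.54096.
Field (20°×10°, letters A–R): lon ⌊89.35682/20⌋ = 4 → E; lat ⌊37.54096/10⌋ = 3 → D.
Square (2°×1°, digits 0–9): lon ⌊9.35682/2⌋ = 4; lat ⌊7.54096/1⌋ = 7.
Subsquare (5′×2.5′, letters a–x): lon ⌊1.35682/0.0833333⌋ = 16 → q; lat ⌊0.54096/0.0416667⌋ = 12 → m.
Extended square (30″×15″, digits 0–9): lon ⌊0.02348/0.00833333⌋ = 2; lat ⌊0.04096/0.00416667⌋ = 9.

ED47qm29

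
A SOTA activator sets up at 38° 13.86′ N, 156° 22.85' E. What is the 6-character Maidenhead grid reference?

QM88ef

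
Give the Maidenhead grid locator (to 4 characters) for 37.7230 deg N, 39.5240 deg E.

Offset from 180°W / 90°S: lon 219.52°, lat 127.72°.
Field (20°×10°, letters A–R): 219.52/20 → 10 → K, 127.72/10 → 12 → M; chars KM.
Square (2°×1°, digits 0–9): 19.52/2 → 9, 7.72/1 → 7; chars 97.

KM97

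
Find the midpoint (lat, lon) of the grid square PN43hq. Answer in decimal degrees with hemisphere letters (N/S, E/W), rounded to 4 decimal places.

Field P=15, N=13: +15·20° lon, +13·10° lat → SW at lon 120°, lat 40°.
Square 4, 3: +4·2° lon, +3·1° lat → SW at lon 128°, lat 43°.
Subsquare h=7, q=16: +7·0.0833333° lon, +16·0.0416667° lat → SW at lon 128.583°, lat 43.6667°.
Cell spans 0.0833333° lon × 0.0416667° lat. Centre is SW corner plus half of each.
latitude 43.6875° N, longitude 128.6250° E.

43.6875° N, 128.6250° E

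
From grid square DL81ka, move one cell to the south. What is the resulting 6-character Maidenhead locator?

DL80kx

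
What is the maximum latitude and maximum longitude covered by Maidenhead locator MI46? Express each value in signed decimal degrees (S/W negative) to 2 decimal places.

Field M=12, I=8: +12·20° lon, +8·10° lat → SW at lon 60°, lat -10°.
Square 4, 6: +4·2° lon, +6·1° lat → SW at lon 68°, lat -4°.
Cell spans 2° lon × 1° lat. NE corner is SW corner plus one full cell.
latitude -3.00, longitude 70.00.

-3.00, 70.00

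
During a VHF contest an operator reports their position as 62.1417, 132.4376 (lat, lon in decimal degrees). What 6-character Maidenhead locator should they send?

PP62fd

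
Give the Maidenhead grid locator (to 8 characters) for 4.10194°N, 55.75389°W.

GJ24cc94

Shift to the Maidenhead origin (180°W, 90°S): lon 124.24611, lat 94.10194.
Field (20°×10°, letters A–R): 124.24611/20 → 6 → G, 94.10194/10 → 9 → J; chars GJ.
Square (2°×1°, digits 0–9): 4.24611/2 → 2, 4.10194/1 → 4; chars 24.
Subsquare (5′×2.5′, letters a–x): 0.24611/0.0833333 → 2 → c, 0.10194/0.0416667 → 2 → c; chars cc.
Extended square (30″×15″, digits 0–9): 0.07944/0.00833333 → 9, 0.01861/0.00416667 → 4; chars 94.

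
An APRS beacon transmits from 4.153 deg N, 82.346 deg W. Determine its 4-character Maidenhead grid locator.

Add 180° to longitude and 90° to latitude: 97.65, 94.15.
Field: lon ⌊97.65/20⌋ = 4 → E; lat ⌊94.15/10⌋ = 9 → J.
Square: lon ⌊17.65/2⌋ = 8; lat ⌊4.15/1⌋ = 4.

EJ84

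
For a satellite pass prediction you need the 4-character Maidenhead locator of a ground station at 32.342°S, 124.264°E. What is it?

Offset from 180°W / 90°S: lon 304.26°, lat 57.66°.
Field (20°×10°, letters A–R): lon ⌊304.26/20⌋ = 15 → P; lat ⌊57.66/10⌋ = 5 → F.
Square (2°×1°, digits 0–9): lon ⌊4.26/2⌋ = 2; lat ⌊7.66/1⌋ = 7.

PF27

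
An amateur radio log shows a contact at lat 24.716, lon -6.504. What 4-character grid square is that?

Offset from 180°W / 90°S: lon 173.50°, lat 114.72°.
Field: 173.50/20 → 8 → I, 114.72/10 → 11 → L; chars IL.
Square: 13.50/2 → 6, 4.72/1 → 4; chars 64.

IL64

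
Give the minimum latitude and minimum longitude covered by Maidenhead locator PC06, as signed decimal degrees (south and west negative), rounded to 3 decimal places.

-64.000, 120.000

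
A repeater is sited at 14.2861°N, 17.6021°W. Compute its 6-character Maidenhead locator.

IK14eg

Shift to the Maidenhead origin (180°W, 90°S): lon 162.3979, lat 104.2861.
Field: 162.3979/20 → 8 → I, 104.2861/10 → 10 → K; chars IK.
Square: 2.3979/2 → 1, 4.2861/1 → 4; chars 14.
Subsquare: 0.3979/0.0833333 → 4 → e, 0.2861/0.0416667 → 6 → g; chars eg.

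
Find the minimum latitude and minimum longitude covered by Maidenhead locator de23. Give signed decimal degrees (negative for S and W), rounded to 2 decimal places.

Field D=3, E=4: +3·20° lon, +4·10° lat → SW at lon -120°, lat -50°.
Square 2, 3: +2·2° lon, +3·1° lat → SW at lon -116°, lat -47°.
latitude -47.00, longitude -116.00.

-47.00, -116.00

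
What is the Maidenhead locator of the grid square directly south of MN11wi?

MN11wh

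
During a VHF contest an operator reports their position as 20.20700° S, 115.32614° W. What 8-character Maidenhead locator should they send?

Offset from 180°W / 90°S: lon 64.67386°, lat 69.79300°.
Field: lon ⌊64.67386/20⌋ = 3 → D; lat ⌊69.79300/10⌋ = 6 → G.
Square: lon ⌊4.67386/2⌋ = 2; lat ⌊9.79300/1⌋ = 9.
Subsquare: lon ⌊0.67386/0.0833333⌋ = 8 → i; lat ⌊0.79300/0.0416667⌋ = 19 → t.
Extended square: lon ⌊0.00719/0.00833333⌋ = 0; lat ⌊0.00133/0.00416667⌋ = 0.

DG29it00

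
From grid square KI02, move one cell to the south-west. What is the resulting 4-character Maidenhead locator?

JI91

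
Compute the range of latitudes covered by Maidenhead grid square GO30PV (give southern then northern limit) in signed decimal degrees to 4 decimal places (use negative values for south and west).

50.8750, 50.9167

Field G=6, O=14: +6·20° lon, +14·10° lat → SW at lon -60°, lat 50°.
Square 3, 0: +3·2° lon, +0·1° lat → SW at lon -54°, lat 50°.
Subsquare p=15, v=21: +15·0.0833333° lon, +21·0.0416667° lat → SW at lon -52.75°, lat 50.875°.
Cell spans 0.0833333° lon × 0.0416667° lat.
south 50.8750, north 50.9167.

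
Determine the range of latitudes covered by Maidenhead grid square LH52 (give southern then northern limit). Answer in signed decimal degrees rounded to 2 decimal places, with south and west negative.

-18.00, -17.00

Field L=11, H=7: +11·20° lon, +7·10° lat → SW at lon 40°, lat -20°.
Square 5, 2: +5·2° lon, +2·1° lat → SW at lon 50°, lat -18°.
Cell spans 2° lon × 1° lat.
south -18.00, north -17.00.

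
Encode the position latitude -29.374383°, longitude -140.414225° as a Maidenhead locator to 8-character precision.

Add 180° to longitude and 90° to latitude: 39.58578, 60.62562.
Field (20°×10°, letters A–R): 39.58578/20 → 1 → B, 60.62562/10 → 6 → G; chars BG.
Square (2°×1°, digits 0–9): 19.58578/2 → 9, 0.62562/1 → 0; chars 90.
Subsquare (5′×2.5′, letters a–x): 1.58578/0.0833333 → 19 → t, 0.62562/0.0416667 → 15 → p; chars tp.
Extended square (30″×15″, digits 0–9): 0.00244/0.00833333 → 0, 0.00062/0.00416667 → 0; chars 00.

BG90tp00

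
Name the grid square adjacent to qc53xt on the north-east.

QC63au

Longitude subsquare x = 23; +1 → 24, wraps to 0 = a, carry into square.
Longitude square 5; +1 → 6.
Latitude subsquare t = 19; +1 → 20 = u.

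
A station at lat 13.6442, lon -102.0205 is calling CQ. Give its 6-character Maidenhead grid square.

Shift to the Maidenhead origin (180°W, 90°S): lon 77.9795, lat 103.6442.
Field: lon ⌊77.9795/20⌋ = 3 → D; lat ⌊103.6442/10⌋ = 10 → K.
Square: lon ⌊17.9795/2⌋ = 8; lat ⌊3.6442/1⌋ = 3.
Subsquare: lon ⌊1.9795/0.0833333⌋ = 23 → x; lat ⌊0.6442/0.0416667⌋ = 15 → p.

DK83xp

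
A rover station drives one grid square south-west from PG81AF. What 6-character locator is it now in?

Longitude subsquare a = 0; −1 → -1, wraps to 23 = x, carry into square.
Longitude square 8; −1 → 7.
Latitude subsquare f = 5; −1 → 4 = e.

PG71xe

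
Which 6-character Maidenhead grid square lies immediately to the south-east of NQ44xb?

Longitude subsquare x = 23; +1 → 24, wraps to 0 = a, carry into square.
Longitude square 4; +1 → 5.
Latitude subsquare b = 1; −1 → 0 = a.

NQ54aa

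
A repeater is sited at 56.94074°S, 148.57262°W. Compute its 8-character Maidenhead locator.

BD53rb14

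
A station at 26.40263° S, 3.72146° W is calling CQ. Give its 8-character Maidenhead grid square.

IG83do33

Shift to the Maidenhead origin (180°W, 90°S): lon 176.27854, lat 63.59737.
Field (20°×10°, letters A–R): lon ⌊176.27854/20⌋ = 8 → I; lat ⌊63.59737/10⌋ = 6 → G.
Square (2°×1°, digits 0–9): lon ⌊16.27854/2⌋ = 8; lat ⌊3.59737/1⌋ = 3.
Subsquare (5′×2.5′, letters a–x): lon ⌊0.27854/0.0833333⌋ = 3 → d; lat ⌊0.59737/0.0416667⌋ = 14 → o.
Extended square (30″×15″, digits 0–9): lon ⌊0.02854/0.00833333⌋ = 3; lat ⌊0.01404/0.00416667⌋ = 3.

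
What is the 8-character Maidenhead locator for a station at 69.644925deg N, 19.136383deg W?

Offset from 180°W / 90°S: lon 160.86362°, lat 159.64493°.
Field: lon ⌊160.86362/20⌋ = 8 → I; lat ⌊159.64493/10⌋ = 15 → P.
Square: lon ⌊0.86362/2⌋ = 0; lat ⌊9.64493/1⌋ = 9.
Subsquare: lon ⌊0.86362/0.0833333⌋ = 10 → k; lat ⌊0.64493/0.0416667⌋ = 15 → p.
Extended square: lon ⌊0.03028/0.00833333⌋ = 3; lat ⌊0.01993/0.00416667⌋ = 4.

IP09kp34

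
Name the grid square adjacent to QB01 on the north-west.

Longitude square 0; −1 → -1, wraps to 9, carry into field.
Longitude field Q = 16; −1 → 15 = P.
Latitude square 1; +1 → 2.

PB92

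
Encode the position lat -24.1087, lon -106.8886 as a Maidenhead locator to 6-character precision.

Shift to the Maidenhead origin (180°W, 90°S): lon 73.1114, lat 65.8913.
Field: 73.1114/20 → 3 → D, 65.8913/10 → 6 → G; chars DG.
Square: 13.1114/2 → 6, 5.8913/1 → 5; chars 65.
Subsquare: 1.1114/0.0833333 → 13 → n, 0.8913/0.0416667 → 21 → v; chars nv.

DG65nv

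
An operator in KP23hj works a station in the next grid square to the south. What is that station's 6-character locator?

Latitude subsquare j = 9; −1 → 8 = i.
The longitude characters are unchanged.

KP23hi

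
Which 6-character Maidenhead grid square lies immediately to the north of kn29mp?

KN29mq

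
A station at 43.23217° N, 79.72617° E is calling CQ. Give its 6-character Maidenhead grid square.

MN93uf

Shift to the Maidenhead origin (180°W, 90°S): lon 259.7262, lat 133.2322.
Field (20°×10°, letters A–R): lon ⌊259.7262/20⌋ = 12 → M; lat ⌊133.2322/10⌋ = 13 → N.
Square (2°×1°, digits 0–9): lon ⌊19.7262/2⌋ = 9; lat ⌊3.2322/1⌋ = 3.
Subsquare (5′×2.5′, letters a–x): lon ⌊1.7262/0.0833333⌋ = 20 → u; lat ⌊0.2322/0.0416667⌋ = 5 → f.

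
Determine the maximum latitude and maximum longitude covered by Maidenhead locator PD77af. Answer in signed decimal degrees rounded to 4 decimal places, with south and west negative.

-52.7500, 134.0833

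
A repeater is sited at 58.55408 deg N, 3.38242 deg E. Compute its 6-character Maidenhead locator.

Add 180° to longitude and 90° to latitude: 183.3824, 148.5541.
Field (20°×10°, letters A–R): lon ⌊183.3824/20⌋ = 9 → J; lat ⌊148.5541/10⌋ = 14 → O.
Square (2°×1°, digits 0–9): lon ⌊3.3824/2⌋ = 1; lat ⌊8.5541/1⌋ = 8.
Subsquare (5′×2.5′, letters a–x): lon ⌊1.3824/0.0833333⌋ = 16 → q; lat ⌊0.5541/0.0416667⌋ = 13 → n.

JO18qn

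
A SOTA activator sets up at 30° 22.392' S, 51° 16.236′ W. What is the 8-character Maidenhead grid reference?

GF49ip70

Offset from 180°W / 90°S: lon 128.72940°, lat 59.62680°.
Field: lon ⌊128.72940/20⌋ = 6 → G; lat ⌊59.62680/10⌋ = 5 → F.
Square: lon ⌊8.72940/2⌋ = 4; lat ⌊9.62680/1⌋ = 9.
Subsquare: lon ⌊0.72940/0.0833333⌋ = 8 → i; lat ⌊0.62680/0.0416667⌋ = 15 → p.
Extended square: lon ⌊0.06273/0.00833333⌋ = 7; lat ⌊0.00180/0.00416667⌋ = 0.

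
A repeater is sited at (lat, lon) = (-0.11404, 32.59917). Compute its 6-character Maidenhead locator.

Shift to the Maidenhead origin (180°W, 90°S): lon 212.5992, lat 89.8860.
Field (20°×10°, letters A–R): 212.5992/20 → 10 → K, 89.8860/10 → 8 → I; chars KI.
Square (2°×1°, digits 0–9): 12.5992/2 → 6, 9.8860/1 → 9; chars 69.
Subsquare (5′×2.5′, letters a–x): 0.5992/0.0833333 → 7 → h, 0.8860/0.0416667 → 21 → v; chars hv.

KI69hv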